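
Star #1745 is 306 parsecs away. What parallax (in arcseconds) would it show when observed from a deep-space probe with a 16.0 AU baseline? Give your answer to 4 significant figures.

p (arcsec) = B (AU) / d (pc).
p = 16.0 / 306 = 0.052288 arcsec.

0.05229 arcsec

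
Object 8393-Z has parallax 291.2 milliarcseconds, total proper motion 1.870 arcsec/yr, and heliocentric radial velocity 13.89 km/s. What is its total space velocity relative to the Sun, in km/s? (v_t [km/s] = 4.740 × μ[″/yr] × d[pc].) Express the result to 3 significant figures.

33.5 km/s

d = 1/p = 1/0.2912″ = 3.4341 pc.
v_t = 4.740 μ d = 4.740 × 1.870 × 3.4341 = 30.439 km/s.
v = √(v_r² + v_t²) = √(13.89² + 30.439²) = √1119.46 = 33.458 km/s.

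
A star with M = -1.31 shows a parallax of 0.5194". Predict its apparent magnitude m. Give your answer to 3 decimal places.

m = -4.888

d = 1/p = 1/0.5194″ = 1.9253 pc.
m − M = 5 log₁₀ d − 5 = 5 log₁₀(1.9253) − 5 = 1.4225 − 5 = -3.5775.
m = M + (m − M) = -1.31 + (-3.5775) = -4.888.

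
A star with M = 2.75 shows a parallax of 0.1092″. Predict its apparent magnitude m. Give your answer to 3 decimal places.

m = 2.559

d = 1/p = 1/0.1092″ = 9.1575 pc.
m − M = 5 log₁₀ d − 5 = 5 log₁₀(9.1575) − 5 = 4.8089 − 5 = -0.1911.
m = M + (m − M) = 2.75 + (-0.1911) = 2.559.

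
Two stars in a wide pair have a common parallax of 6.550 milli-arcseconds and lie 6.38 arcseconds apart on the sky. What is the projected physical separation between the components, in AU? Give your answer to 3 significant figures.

d = 1/p = 1/0.006550″ = 152.67 pc.
At distance d (pc), an angle of θ arcsec spans θ·d AU: s = 6.38 × 152.67 = 974.03 AU.

974 AU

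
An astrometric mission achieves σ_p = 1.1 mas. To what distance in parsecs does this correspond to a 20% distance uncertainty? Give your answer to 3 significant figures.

σ_d/d = σ_p/p, so the condition is σ_p/p ≤ 0.20, i.e. p ≥ σ_p/0.20.
p_min = 1.1/0.20 = 5.5 mas = 0.0055 arcsec.
d_max = 1/p_min = 1/0.0055 = 181.82 pc.

182 pc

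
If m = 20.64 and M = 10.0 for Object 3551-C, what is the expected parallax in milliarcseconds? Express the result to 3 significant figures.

0.745 mas

m − M = 20.64 − 10.0 = 10.64.
d = 10^((m−M)/5 + 1) = 10^3.128 = 1342.8 pc.
p = 1/d = 1/1342.8 = 0.00074471 arcsec = 0.74471 mas.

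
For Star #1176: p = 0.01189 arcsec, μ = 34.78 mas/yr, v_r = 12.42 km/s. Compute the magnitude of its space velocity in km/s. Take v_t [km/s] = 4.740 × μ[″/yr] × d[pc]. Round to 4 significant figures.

d = 1/p = 1/0.01189″ = 84.104 pc.
μ = 34.78 mas/yr = 0.03478 ″/yr.
v_t = 4.740 μ d = 4.740 × 0.03478 × 84.104 = 13.865 km/s.
v = √(v_r² + v_t²) = √(12.42² + 13.865²) = √346.495 = 18.614 km/s.

18.61 km/s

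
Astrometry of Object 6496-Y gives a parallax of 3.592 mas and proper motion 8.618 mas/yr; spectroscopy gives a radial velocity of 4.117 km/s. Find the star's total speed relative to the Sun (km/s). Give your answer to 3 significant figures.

d = 1/p = 1/0.003592″ = 278.4 pc.
μ = 8.618 mas/yr = 0.008618 ″/yr.
v_t = 4.740 μ d = 4.740 × 0.008618 × 278.4 = 11.372 km/s.
v = √(v_r² + v_t²) = √(4.117² + 11.372²) = √146.272 = 12.094 km/s.

12.1 km/s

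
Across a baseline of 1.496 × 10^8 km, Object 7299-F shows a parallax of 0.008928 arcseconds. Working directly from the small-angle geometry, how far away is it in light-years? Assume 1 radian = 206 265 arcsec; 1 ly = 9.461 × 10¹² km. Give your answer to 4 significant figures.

θ = 0.008928″ = 0.008928/206265 = 4.3284 × 10^-8 rad.
d = B/θ = (1.496 × 10^8) / (4.3284 × 10^-8) = 3.4562 × 10^15 km = (3.4562 × 10^15) / (9.461 × 10^12) ly = 365.31 ly.

365.3 ly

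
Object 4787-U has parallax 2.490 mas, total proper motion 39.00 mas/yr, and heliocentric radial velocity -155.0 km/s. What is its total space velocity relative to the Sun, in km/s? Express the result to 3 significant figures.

172 km/s

d = 1/p = 1/0.002490″ = 401.61 pc.
μ = 39.00 mas/yr = 0.03900 ″/yr.
v_t = 4.740 μ d = 4.740 × 0.03900 × 401.61 = 74.242 km/s.
v = √(v_r² + v_t²) = √((-155.0)² + 74.242²) = √29536.9 = 171.86 km/s.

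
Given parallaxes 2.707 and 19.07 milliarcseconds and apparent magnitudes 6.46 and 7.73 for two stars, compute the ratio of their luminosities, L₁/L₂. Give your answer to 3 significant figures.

d₁ = 1/p₁ = 1/0.002707″ = 369.41 pc; d₂ = 1/p₂ = 1/0.01907″ = 52.438 pc.
M₁ = m₁ − 5 log₁₀ d₁ + 5 = 6.46 − 12.8375 + 5 = -1.3775.
M₂ = 7.73 − 8.5982 + 5 = 4.1318.
L₁/L₂ = 10^(0.4(M₂ − M₁)) = 10^(0.4 × 5.5093) = 10^2.20372 = 159.85.

L₁/L₂ = 160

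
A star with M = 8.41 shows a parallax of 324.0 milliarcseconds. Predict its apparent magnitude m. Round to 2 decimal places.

m = 5.86

d = 1/p = 1/0.3240″ = 3.0864 pc.
m − M = 5 log₁₀ d − 5 = 5 log₁₀(3.0864) − 5 = 2.4473 − 5 = -2.5527.
m = M + (m − M) = 8.41 + (-2.5527) = 5.86.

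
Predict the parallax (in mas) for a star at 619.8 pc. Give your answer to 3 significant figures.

p = 1/d = 1/619.8 = 0.0016134 arcsec.
= 0.0016134 × 1000 = 1.6134 mas.

1.61 mas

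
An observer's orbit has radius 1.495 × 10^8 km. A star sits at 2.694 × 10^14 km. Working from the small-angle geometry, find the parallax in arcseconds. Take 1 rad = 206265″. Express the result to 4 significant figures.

0.1145 arcsec

θ ≈ B/d = (1.495 × 10^8) / (2.694 × 10^14) = 5.5494 × 10^-7 rad.
In arcseconds: 5.5494 × 10^-7 × 206265 = 0.11446″.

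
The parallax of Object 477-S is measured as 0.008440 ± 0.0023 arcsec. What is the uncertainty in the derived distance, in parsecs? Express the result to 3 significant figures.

32.3 pc

d = 1/p, so σ_d = σ_p / p².
σ_d = 0.00230 / (0.008440)² = 0.00230 / 0.000071234 = 32.288 pc.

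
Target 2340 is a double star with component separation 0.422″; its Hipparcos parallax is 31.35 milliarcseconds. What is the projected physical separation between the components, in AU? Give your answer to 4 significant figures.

d = 1/p = 1/0.03135″ = 31.898 pc.
At distance d (pc), an angle of θ arcsec spans θ·d AU: s = 0.422 × 31.898 = 13.461 AU.

13.46 AU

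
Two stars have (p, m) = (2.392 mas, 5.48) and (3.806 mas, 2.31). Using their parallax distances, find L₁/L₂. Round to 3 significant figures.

d₁ = 1/p₁ = 1/0.002392″ = 418.06 pc; d₂ = 1/p₂ = 1/0.003806″ = 262.74 pc.
M₁ = m₁ − 5 log₁₀ d₁ + 5 = 5.48 − 13.1062 + 5 = -2.6262.
M₂ = 2.31 − 12.0976 + 5 = -4.7876.
L₁/L₂ = 10^(0.4(M₂ − M₁)) = 10^(0.4 × (-2.1614)) = 10^(-0.86456) = 0.1366.

L₁/L₂ = 0.137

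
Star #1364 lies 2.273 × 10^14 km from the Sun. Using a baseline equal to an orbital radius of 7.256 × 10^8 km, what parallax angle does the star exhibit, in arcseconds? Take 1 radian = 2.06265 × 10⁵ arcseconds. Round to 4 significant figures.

0.6585 arcsec

θ ≈ B/d = (7.256 × 10^8) / (2.273 × 10^14) = 3.1923 × 10^-6 rad.
In arcseconds: 3.1923 × 10^-6 × 206265 = 0.65846″.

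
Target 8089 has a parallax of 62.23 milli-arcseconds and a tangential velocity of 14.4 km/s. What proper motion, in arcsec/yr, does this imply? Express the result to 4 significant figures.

0.1891 arcsec/yr

d = 1/p = 1/0.06223″ = 16.069 pc.
μ = v_t / (4.74 d) = 14.4 / (4.74 × 16.069) = 14.4 / 76.167 = 0.18906 ″/yr.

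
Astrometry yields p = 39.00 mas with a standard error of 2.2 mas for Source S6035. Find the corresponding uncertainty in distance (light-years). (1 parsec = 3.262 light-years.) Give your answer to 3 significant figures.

d = 1/p, so σ_d = σ_p / p².
σ_d = 0.00220 / (0.03900)² = 0.00220 / 0.001521 = 1.4464 pc = 1.4464 × 3.262 ly = 4.7182 ly.

4.72 ly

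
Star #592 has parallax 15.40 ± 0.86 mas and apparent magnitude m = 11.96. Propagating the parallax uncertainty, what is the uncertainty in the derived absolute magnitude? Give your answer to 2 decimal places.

σ_M = 0.12 mag

M = m − 5 log₁₀ d + 5 = m + 5 log₁₀ p + 5, so ∂M/∂p = 5/(p ln 10).
σ_M = (5/ln 10) · (σ_p/p) = 2.1715 × 0.86/15.40 = 2.1715 × 0.055844 = 0.12127.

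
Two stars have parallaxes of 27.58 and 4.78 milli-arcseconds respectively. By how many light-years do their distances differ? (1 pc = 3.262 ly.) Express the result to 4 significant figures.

564.2 ly

d_A = 1/0.02758″ = 36.258 pc; d_B = 1/0.004780″ = 209.21 pc.
|d_B − d_A| = |209.21 − 36.258| = 172.95 pc = 172.95 × 3.262 ly = 564.16 ly.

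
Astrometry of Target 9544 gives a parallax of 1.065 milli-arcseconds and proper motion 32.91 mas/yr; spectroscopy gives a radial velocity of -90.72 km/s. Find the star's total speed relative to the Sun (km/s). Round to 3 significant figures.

172 km/s

d = 1/p = 1/0.001065″ = 938.97 pc.
μ = 32.91 mas/yr = 0.03291 ″/yr.
v_t = 4.740 μ d = 4.740 × 0.03291 × 938.97 = 146.47 km/s.
v = √(v_r² + v_t²) = √((-90.72)² + 146.47²) = √29683.6 = 172.29 km/s.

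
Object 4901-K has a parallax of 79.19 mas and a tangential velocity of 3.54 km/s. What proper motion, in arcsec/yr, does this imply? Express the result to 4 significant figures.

d = 1/p = 1/0.07919″ = 12.628 pc.
μ = v_t / (4.74 d) = 3.54 / (4.74 × 12.628) = 3.54 / 59.857 = 0.059141 ″/yr.

0.05914 arcsec/yr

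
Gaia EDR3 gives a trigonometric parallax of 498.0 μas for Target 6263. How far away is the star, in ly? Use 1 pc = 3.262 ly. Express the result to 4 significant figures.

p = 498.0 μas = 0.0004980 arcsec.
d = 1/p = 1/0.0004980 = 2008 pc.
In light-years: 2008 × 3.262 = 6550.1 ly.

6550 ly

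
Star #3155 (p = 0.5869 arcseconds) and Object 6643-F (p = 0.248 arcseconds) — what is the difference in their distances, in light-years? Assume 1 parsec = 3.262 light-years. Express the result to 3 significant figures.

d_A = 1/0.5869″ = 1.7039 pc; d_B = 1/0.2480″ = 4.0323 pc.
|d_B − d_A| = |4.0323 − 1.7039| = 2.3284 pc = 2.3284 × 3.262 ly = 7.5952 ly.

7.60 ly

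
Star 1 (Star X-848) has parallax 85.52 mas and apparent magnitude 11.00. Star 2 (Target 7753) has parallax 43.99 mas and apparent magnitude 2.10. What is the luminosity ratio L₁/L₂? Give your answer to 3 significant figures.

d₁ = 1/p₁ = 1/0.08552″ = 11.693 pc; d₂ = 1/p₂ = 1/0.04399″ = 22.732 pc.
M₁ = m₁ − 5 log₁₀ d₁ + 5 = 11.00 − 5.3396 + 5 = 10.6604.
M₂ = 2.10 − 6.7832 + 5 = 0.3168.
L₁/L₂ = 10^(0.4(M₂ − M₁)) = 10^(0.4 × (-10.3436)) = 10^(-4.13744) = 0.000072872.

L₁/L₂ = 7.29 × 10^-5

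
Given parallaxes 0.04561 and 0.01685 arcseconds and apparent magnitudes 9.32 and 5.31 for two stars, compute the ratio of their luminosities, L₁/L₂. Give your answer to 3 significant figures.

d₁ = 1/p₁ = 1/0.04561″ = 21.925 pc; d₂ = 1/p₂ = 1/0.01685″ = 59.347 pc.
M₁ = m₁ − 5 log₁₀ d₁ + 5 = 9.32 − 6.7047 + 5 = 7.6153.
M₂ = 5.31 − 8.8670 + 5 = 1.4430.
L₁/L₂ = 10^(0.4(M₂ − M₁)) = 10^(0.4 × (-6.1723)) = 10^(-2.46892) = 0.0033969.

L₁/L₂ = 0.00340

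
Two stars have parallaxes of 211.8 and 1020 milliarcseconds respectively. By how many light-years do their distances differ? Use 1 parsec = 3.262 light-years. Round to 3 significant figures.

12.2 ly

d_A = 1/0.2118″ = 4.7214 pc; d_B = 1/1.020″ = 0.98039 pc.
|d_B − d_A| = |0.98039 − 4.7214| = 3.741 pc = 3.741 × 3.262 ly = 12.203 ly.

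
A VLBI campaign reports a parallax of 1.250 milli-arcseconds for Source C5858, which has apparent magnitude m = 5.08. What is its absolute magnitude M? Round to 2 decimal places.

M = -4.44

d = 1/p = 1/0.001250″ = 800 pc.
m − M = 5 log₁₀(800) − 5 = 14.5154 − 5 = 9.5154.
M = m − (m − M) = 5.08 − 9.5154 = -4.44.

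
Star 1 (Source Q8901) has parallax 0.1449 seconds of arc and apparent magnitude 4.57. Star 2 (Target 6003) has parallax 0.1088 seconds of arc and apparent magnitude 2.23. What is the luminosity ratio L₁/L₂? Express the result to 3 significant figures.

L₁/L₂ = 0.0653

d₁ = 1/p₁ = 1/0.1449″ = 6.9013 pc; d₂ = 1/p₂ = 1/0.1088″ = 9.1912 pc.
M₁ = m₁ − 5 log₁₀ d₁ + 5 = 4.57 − 4.1947 + 5 = 5.3753.
M₂ = 2.23 − 4.8169 + 5 = 2.4131.
L₁/L₂ = 10^(0.4(M₂ − M₁)) = 10^(0.4 × (-2.9622)) = 10^(-1.18488) = 0.065331.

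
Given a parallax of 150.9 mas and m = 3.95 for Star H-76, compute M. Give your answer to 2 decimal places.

M = 4.84

d = 1/p = 1/0.1509″ = 6.6269 pc.
m − M = 5 log₁₀(6.6269) − 5 = 4.1066 − 5 = -0.8934.
M = m − (m − M) = 3.95 − (-0.8934) = 4.84.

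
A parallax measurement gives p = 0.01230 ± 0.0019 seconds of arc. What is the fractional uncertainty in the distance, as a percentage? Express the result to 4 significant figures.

For d = 1/p, |σ_d/d| = |σ_p/p|.
σ_p/p = 0.0019 / 0.01230 = 0.15447 = 15.447%.

15.45%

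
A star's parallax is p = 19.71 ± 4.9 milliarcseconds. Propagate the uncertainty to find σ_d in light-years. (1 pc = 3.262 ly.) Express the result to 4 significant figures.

d = 1/p, so σ_d = σ_p / p².
σ_d = 0.00490 / (0.01971)² = 0.00490 / 0.00038848 = 12.613 pc = 12.613 × 3.262 ly = 41.144 ly.

41.14 ly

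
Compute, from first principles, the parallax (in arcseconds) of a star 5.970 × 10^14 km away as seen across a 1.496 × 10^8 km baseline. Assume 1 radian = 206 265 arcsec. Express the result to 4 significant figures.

θ ≈ B/d = (1.496 × 10^8) / (5.970 × 10^14) = 2.5059 × 10^-7 rad.
In arcseconds: 2.5059 × 10^-7 × 206265 = 0.051688″.

0.05169 arcsec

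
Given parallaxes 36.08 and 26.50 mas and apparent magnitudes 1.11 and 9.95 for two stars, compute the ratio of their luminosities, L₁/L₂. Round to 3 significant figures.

d₁ = 1/p₁ = 1/0.03608″ = 27.716 pc; d₂ = 1/p₂ = 1/0.02650″ = 37.736 pc.
M₁ = m₁ − 5 log₁₀ d₁ + 5 = 1.11 − 7.2137 + 5 = -1.1037.
M₂ = 9.95 − 7.8838 + 5 = 7.0662.
L₁/L₂ = 10^(0.4(M₂ − M₁)) = 10^(0.4 × 8.1699) = 10^3.26796 = 1853.4.

L₁/L₂ = 1850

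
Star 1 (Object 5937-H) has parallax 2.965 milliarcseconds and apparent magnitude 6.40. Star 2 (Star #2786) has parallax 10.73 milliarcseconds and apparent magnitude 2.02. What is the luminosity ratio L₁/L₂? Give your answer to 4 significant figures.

L₁/L₂ = 0.2318

d₁ = 1/p₁ = 1/0.002965″ = 337.27 pc; d₂ = 1/p₂ = 1/0.01073″ = 93.197 pc.
M₁ = m₁ − 5 log₁₀ d₁ + 5 = 6.40 − 12.6399 + 5 = -1.2399.
M₂ = 2.02 − 9.8470 + 5 = -2.8270.
L₁/L₂ = 10^(0.4(M₂ − M₁)) = 10^(0.4 × (-1.5871)) = 10^(-0.63484) = 0.23182.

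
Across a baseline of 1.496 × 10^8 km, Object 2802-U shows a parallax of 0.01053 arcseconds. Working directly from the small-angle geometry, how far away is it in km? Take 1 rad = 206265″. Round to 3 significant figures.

2.93 × 10^15 km

θ = 0.01053″ = 0.01053/206265 = 5.1051 × 10^-8 rad.
d = B/θ = (1.496 × 10^8) / (5.1051 × 10^-8) = 2.9304 × 10^15 km.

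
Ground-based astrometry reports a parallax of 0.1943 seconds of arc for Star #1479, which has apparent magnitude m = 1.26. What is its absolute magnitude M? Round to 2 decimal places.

d = 1/p = 1/0.1943″ = 5.1467 pc.
m − M = 5 log₁₀(5.1467) − 5 = 3.5576 − 5 = -1.4424.
M = m − (m − M) = 1.26 − (-1.4424) = 2.70.

M = 2.70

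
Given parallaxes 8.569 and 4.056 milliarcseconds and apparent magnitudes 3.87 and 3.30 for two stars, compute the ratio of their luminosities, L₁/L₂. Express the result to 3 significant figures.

d₁ = 1/p₁ = 1/0.008569″ = 116.7 pc; d₂ = 1/p₂ = 1/0.004056″ = 246.55 pc.
M₁ = m₁ − 5 log₁₀ d₁ + 5 = 3.87 − 10.3354 + 5 = -1.4654.
M₂ = 3.30 − 11.9595 + 5 = -3.6595.
L₁/L₂ = 10^(0.4(M₂ − M₁)) = 10^(0.4 × (-2.1941)) = 10^(-0.87764) = 0.13254.

L₁/L₂ = 0.133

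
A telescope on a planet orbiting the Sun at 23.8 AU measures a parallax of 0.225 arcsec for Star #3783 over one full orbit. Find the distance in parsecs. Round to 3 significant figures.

With baseline B (in AU) and parallax p (in arcsec), d = B/p parsecs.
d = 23.8 / 0.225 = 105.78 pc.

106 pc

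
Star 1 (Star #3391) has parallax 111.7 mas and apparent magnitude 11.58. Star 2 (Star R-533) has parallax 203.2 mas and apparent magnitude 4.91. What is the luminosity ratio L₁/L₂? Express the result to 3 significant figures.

d₁ = 1/p₁ = 1/0.1117″ = 8.9526 pc; d₂ = 1/p₂ = 1/0.2032″ = 4.9213 pc.
M₁ = m₁ − 5 log₁₀ d₁ + 5 = 11.58 − 4.7597 + 5 = 11.8203.
M₂ = 4.91 − 3.4604 + 5 = 6.4496.
L₁/L₂ = 10^(0.4(M₂ − M₁)) = 10^(0.4 × (-5.3707)) = 10^(-2.14828) = 0.0071076.

L₁/L₂ = 0.00711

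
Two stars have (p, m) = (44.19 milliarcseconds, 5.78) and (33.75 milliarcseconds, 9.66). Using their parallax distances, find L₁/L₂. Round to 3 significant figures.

d₁ = 1/p₁ = 1/0.04419″ = 22.63 pc; d₂ = 1/p₂ = 1/0.03375″ = 29.63 pc.
M₁ = m₁ − 5 log₁₀ d₁ + 5 = 5.78 − 6.7734 + 5 = 4.0066.
M₂ = 9.66 − 7.3587 + 5 = 7.3013.
L₁/L₂ = 10^(0.4(M₂ − M₁)) = 10^(0.4 × 3.2947) = 10^1.31788 = 20.791.

L₁/L₂ = 20.8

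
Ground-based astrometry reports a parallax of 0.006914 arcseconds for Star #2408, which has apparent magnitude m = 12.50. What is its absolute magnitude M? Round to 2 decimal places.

d = 1/p = 1/0.006914″ = 144.63 pc.
m − M = 5 log₁₀(144.63) − 5 = 10.8013 − 5 = 5.8013.
M = m − (m − M) = 12.50 − 5.8013 = 6.70.

M = 6.70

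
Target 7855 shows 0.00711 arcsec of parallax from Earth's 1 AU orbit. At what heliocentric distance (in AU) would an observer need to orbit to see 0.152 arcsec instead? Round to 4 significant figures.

21.38 AU

Parallax scales linearly with baseline: p ∝ B, so B = p_target / p_Earth × 1 AU.
B = 0.152 / 0.00711 = 21.378 AU.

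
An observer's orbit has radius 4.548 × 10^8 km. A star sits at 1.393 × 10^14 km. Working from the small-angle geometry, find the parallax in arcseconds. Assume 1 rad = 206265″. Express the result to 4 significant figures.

0.6734 arcsec

θ ≈ B/d = (4.548 × 10^8) / (1.393 × 10^14) = 3.2649 × 10^-6 rad.
In arcseconds: 3.2649 × 10^-6 × 206265 = 0.67343″.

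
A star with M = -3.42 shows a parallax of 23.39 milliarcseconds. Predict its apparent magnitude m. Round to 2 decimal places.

d = 1/p = 1/0.02339″ = 42.753 pc.
m − M = 5 log₁₀ d − 5 = 5 log₁₀(42.753) − 5 = 8.1548 − 5 = 3.1548.
m = M + (m − M) = -3.42 + 3.1548 = -0.27.

m = -0.27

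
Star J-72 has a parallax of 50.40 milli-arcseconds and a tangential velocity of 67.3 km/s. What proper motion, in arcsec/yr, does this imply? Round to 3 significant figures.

0.716 arcsec/yr

d = 1/p = 1/0.05040″ = 19.841 pc.
μ = v_t / (4.74 d) = 67.3 / (4.74 × 19.841) = 67.3 / 94.046 = 0.71561 ″/yr.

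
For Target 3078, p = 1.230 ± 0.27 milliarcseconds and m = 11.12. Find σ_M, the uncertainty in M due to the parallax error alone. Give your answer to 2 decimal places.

M = m − 5 log₁₀ d + 5 = m + 5 log₁₀ p + 5, so ∂M/∂p = 5/(p ln 10).
σ_M = (5/ln 10) · (σ_p/p) = 2.1715 × 0.27/1.230 = 2.1715 × 0.21951 = 0.47667.

σ_M = 0.48 mag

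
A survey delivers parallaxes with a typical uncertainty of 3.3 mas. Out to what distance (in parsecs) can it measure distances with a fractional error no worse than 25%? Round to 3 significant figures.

75.8 pc

σ_d/d = σ_p/p, so the condition is σ_p/p ≤ 0.25, i.e. p ≥ σ_p/0.25.
p_min = 3.3/0.25 = 13.2 mas = 0.0132 arcsec.
d_max = 1/p_min = 1/0.0132 = 75.758 pc.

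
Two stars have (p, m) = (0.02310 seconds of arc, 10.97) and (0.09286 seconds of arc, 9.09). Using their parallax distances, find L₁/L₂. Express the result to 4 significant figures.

d₁ = 1/p₁ = 1/0.02310″ = 43.29 pc; d₂ = 1/p₂ = 1/0.09286″ = 10.769 pc.
M₁ = m₁ − 5 log₁₀ d₁ + 5 = 10.97 − 8.1819 + 5 = 7.7881.
M₂ = 9.09 − 5.1609 + 5 = 8.9291.
L₁/L₂ = 10^(0.4(M₂ − M₁)) = 10^(0.4 × 1.1410) = 10^0.45640 = 2.8602.

L₁/L₂ = 2.860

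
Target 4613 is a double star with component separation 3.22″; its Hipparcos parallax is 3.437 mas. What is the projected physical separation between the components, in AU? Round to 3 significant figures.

d = 1/p = 1/0.003437″ = 290.95 pc.
At distance d (pc), an angle of θ arcsec spans θ·d AU: s = 3.22 × 290.95 = 936.86 AU.

937 AU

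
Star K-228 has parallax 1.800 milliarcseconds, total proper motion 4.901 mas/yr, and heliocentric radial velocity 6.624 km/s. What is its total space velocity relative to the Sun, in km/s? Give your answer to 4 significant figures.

14.51 km/s

d = 1/p = 1/0.001800″ = 555.56 pc.
μ = 4.901 mas/yr = 0.004901 ″/yr.
v_t = 4.740 μ d = 4.740 × 0.004901 × 555.56 = 12.906 km/s.
v = √(v_r² + v_t²) = √(6.624² + 12.906²) = √210.442 = 14.507 km/s.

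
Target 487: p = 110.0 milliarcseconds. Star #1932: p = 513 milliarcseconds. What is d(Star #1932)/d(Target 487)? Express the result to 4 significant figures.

Since d = 1/p, d_B/d_A = p_A/p_B.
= 110.0 / 513 = 0.21442.

0.2144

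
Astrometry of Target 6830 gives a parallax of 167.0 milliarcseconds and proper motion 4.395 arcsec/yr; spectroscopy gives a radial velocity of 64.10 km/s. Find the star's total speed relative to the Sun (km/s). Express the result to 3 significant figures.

140 km/s

d = 1/p = 1/0.1670″ = 5.988 pc.
v_t = 4.740 μ d = 4.740 × 4.395 × 5.988 = 124.74 km/s.
v = √(v_r² + v_t²) = √(64.10² + 124.74²) = √19668.9 = 140.25 km/s.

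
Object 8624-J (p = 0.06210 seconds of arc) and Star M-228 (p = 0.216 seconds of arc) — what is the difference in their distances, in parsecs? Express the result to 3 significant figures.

d_A = 1/0.06210″ = 16.103 pc; d_B = 1/0.2160″ = 4.6296 pc.
|d_B − d_A| = |4.6296 − 16.103| = 11.473 pc.

11.5 pc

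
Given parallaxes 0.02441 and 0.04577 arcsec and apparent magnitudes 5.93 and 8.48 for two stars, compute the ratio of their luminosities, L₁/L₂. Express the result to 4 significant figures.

L₁/L₂ = 36.82

d₁ = 1/p₁ = 1/0.02441″ = 40.967 pc; d₂ = 1/p₂ = 1/0.04577″ = 21.848 pc.
M₁ = m₁ − 5 log₁₀ d₁ + 5 = 5.93 − 8.0622 + 5 = 2.8678.
M₂ = 8.48 − 6.6971 + 5 = 6.7829.
L₁/L₂ = 10^(0.4(M₂ − M₁)) = 10^(0.4 × 3.9151) = 10^1.56604 = 36.816.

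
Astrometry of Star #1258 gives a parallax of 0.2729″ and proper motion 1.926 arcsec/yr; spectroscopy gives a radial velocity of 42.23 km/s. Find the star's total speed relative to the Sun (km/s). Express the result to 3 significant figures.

d = 1/p = 1/0.2729″ = 3.6643 pc.
v_t = 4.740 μ d = 4.740 × 1.926 × 3.6643 = 33.452 km/s.
v = √(v_r² + v_t²) = √(42.23² + 33.452²) = √2902.41 = 53.874 km/s.

53.9 km/s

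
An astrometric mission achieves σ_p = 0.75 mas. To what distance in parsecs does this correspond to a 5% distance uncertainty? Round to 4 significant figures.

σ_d/d = σ_p/p, so the condition is σ_p/p ≤ 0.05, i.e. p ≥ σ_p/0.05.
p_min = 0.75/0.05 = 15 mas = 0.015 arcsec.
d_max = 1/p_min = 1/0.015 = 66.667 pc.

66.67 pc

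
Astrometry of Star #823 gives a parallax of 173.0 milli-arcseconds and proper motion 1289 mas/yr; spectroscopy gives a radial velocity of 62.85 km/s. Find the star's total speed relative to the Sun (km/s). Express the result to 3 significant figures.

72.1 km/s

d = 1/p = 1/0.1730″ = 5.7803 pc.
μ = 1289 mas/yr = 1.289 ″/yr.
v_t = 4.740 μ d = 4.740 × 1.289 × 5.7803 = 35.317 km/s.
v = √(v_r² + v_t²) = √(62.85² + 35.317²) = √5197.41 = 72.093 km/s.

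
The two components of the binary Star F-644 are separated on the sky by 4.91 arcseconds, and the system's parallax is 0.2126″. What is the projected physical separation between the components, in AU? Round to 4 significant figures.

23.10 AU

d = 1/p = 1/0.2126″ = 4.7037 pc.
At distance d (pc), an angle of θ arcsec spans θ·d AU: s = 4.91 × 4.7037 = 23.095 AU.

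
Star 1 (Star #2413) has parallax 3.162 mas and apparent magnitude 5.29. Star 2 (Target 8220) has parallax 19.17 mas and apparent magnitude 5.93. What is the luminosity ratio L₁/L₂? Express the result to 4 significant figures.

L₁/L₂ = 66.27

d₁ = 1/p₁ = 1/0.003162″ = 316.26 pc; d₂ = 1/p₂ = 1/0.01917″ = 52.165 pc.
M₁ = m₁ − 5 log₁₀ d₁ + 5 = 5.29 − 12.5002 + 5 = -2.2102.
M₂ = 5.93 − 8.5869 + 5 = 2.3431.
L₁/L₂ = 10^(0.4(M₂ − M₁)) = 10^(0.4 × 4.5533) = 10^1.82132 = 66.27.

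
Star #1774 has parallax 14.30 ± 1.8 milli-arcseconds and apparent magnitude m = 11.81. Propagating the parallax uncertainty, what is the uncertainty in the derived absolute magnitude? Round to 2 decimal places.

M = m − 5 log₁₀ d + 5 = m + 5 log₁₀ p + 5, so ∂M/∂p = 5/(p ln 10).
σ_M = (5/ln 10) · (σ_p/p) = 2.1715 × 1.8/14.30 = 2.1715 × 0.12587 = 0.27333.

σ_M = 0.27 mag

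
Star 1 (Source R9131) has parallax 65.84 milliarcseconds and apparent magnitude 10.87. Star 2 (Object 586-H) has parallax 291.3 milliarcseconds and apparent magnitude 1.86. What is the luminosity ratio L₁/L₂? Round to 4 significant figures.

L₁/L₂ = 0.004872

d₁ = 1/p₁ = 1/0.06584″ = 15.188 pc; d₂ = 1/p₂ = 1/0.2913″ = 3.4329 pc.
M₁ = m₁ − 5 log₁₀ d₁ + 5 = 10.87 − 5.9075 + 5 = 9.9625.
M₂ = 1.86 − 2.6783 + 5 = 4.1817.
L₁/L₂ = 10^(0.4(M₂ − M₁)) = 10^(0.4 × (-5.7808)) = 10^(-2.31232) = 0.0048717.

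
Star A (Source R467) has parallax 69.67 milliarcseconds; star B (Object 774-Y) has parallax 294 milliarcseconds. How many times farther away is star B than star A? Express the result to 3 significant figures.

Since d = 1/p, d_B/d_A = p_A/p_B.
= 69.67 / 294 = 0.23697.

0.237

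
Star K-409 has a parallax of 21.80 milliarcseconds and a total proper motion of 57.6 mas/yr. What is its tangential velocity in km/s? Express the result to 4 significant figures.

d = 1/p = 1/0.02180″ = 45.872 pc.
μ = 57.6 mas/yr = 0.0576 ″/yr.
v_t = 4.74 × μ × d = 4.74 × 0.0576 × 45.872 = 12.524 km/s.

12.52 km/s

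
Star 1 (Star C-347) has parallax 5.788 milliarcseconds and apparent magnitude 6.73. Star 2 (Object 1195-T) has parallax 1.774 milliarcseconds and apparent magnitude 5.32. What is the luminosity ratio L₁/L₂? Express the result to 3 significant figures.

L₁/L₂ = 0.0256

d₁ = 1/p₁ = 1/0.005788″ = 172.77 pc; d₂ = 1/p₂ = 1/0.001774″ = 563.7 pc.
M₁ = m₁ − 5 log₁₀ d₁ + 5 = 6.73 − 11.1873 + 5 = 0.5427.
M₂ = 5.32 − 13.7552 + 5 = -3.4352.
L₁/L₂ = 10^(0.4(M₂ − M₁)) = 10^(0.4 × (-3.9779)) = 10^(-1.59116) = 0.025635.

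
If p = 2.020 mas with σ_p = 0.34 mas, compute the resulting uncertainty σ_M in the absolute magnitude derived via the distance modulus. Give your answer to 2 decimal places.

M = m − 5 log₁₀ d + 5 = m + 5 log₁₀ p + 5, so ∂M/∂p = 5/(p ln 10).
σ_M = (5/ln 10) · (σ_p/p) = 2.1715 × 0.34/2.020 = 2.1715 × 0.16832 = 0.36551.

σ_M = 0.37 mag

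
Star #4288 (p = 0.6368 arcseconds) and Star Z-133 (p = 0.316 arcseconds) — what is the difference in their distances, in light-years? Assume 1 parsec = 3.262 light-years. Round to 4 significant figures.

d_A = 1/0.6368″ = 1.5704 pc; d_B = 1/0.3160″ = 3.1646 pc.
|d_B − d_A| = |3.1646 − 1.5704| = 1.5942 pc = 1.5942 × 3.262 ly = 5.2003 ly.

5.200 ly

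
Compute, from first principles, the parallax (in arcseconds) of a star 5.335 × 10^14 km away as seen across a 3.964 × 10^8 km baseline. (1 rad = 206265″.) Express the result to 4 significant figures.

0.1533 arcsec

θ ≈ B/d = (3.964 × 10^8) / (5.335 × 10^14) = 7.4302 × 10^-7 rad.
In arcseconds: 7.4302 × 10^-7 × 206265 = 0.15326″.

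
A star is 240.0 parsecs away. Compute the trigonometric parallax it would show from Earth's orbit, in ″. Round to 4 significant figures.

0.004167 ″

p = 1/d = 1/240 = 0.0041667 arcsec.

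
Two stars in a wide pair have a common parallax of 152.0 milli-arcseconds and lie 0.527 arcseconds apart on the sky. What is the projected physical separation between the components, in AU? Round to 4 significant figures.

3.467 AU

d = 1/p = 1/0.1520″ = 6.5789 pc.
At distance d (pc), an angle of θ arcsec spans θ·d AU: s = 0.527 × 6.5789 = 3.4671 AU.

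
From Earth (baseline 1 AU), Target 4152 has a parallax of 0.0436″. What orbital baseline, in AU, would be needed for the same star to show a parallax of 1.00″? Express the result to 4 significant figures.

Parallax scales linearly with baseline: p ∝ B, so B = p_target / p_Earth × 1 AU.
B = 1.00 / 0.0436 = 22.936 AU.

22.94 AU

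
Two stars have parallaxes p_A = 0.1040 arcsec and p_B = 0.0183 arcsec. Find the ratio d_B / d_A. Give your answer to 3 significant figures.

Since d = 1/p, d_B/d_A = p_A/p_B.
= 0.1040 / 0.0183 = 5.6831.

5.68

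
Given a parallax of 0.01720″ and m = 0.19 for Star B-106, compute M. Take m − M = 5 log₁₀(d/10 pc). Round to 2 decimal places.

d = 1/p = 1/0.01720″ = 58.14 pc.
m − M = 5 log₁₀(58.14) − 5 = 8.8224 − 5 = 3.8224.
M = m − (m − M) = 0.19 − 3.8224 = -3.63.

M = -3.63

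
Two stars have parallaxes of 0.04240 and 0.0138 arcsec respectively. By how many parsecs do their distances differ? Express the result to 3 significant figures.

48.9 pc

d_A = 1/0.04240″ = 23.585 pc; d_B = 1/0.01380″ = 72.464 pc.
|d_B − d_A| = |72.464 − 23.585| = 48.879 pc.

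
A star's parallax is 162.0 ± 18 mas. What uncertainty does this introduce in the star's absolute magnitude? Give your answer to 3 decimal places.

M = m − 5 log₁₀ d + 5 = m + 5 log₁₀ p + 5, so ∂M/∂p = 5/(p ln 10).
σ_M = (5/ln 10) · (σ_p/p) = 2.1715 × 18/162.0 = 2.1715 × 0.11111 = 0.24128.

σ_M = 0.241 mag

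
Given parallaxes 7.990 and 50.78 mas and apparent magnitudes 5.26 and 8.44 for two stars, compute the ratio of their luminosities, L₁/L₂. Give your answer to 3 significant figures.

d₁ = 1/p₁ = 1/0.007990″ = 125.16 pc; d₂ = 1/p₂ = 1/0.05078″ = 19.693 pc.
M₁ = m₁ − 5 log₁₀ d₁ + 5 = 5.26 − 10.4873 + 5 = -0.2273.
M₂ = 8.44 − 6.4716 + 5 = 6.9684.
L₁/L₂ = 10^(0.4(M₂ − M₁)) = 10^(0.4 × 7.1957) = 10^2.87828 = 755.58.

L₁/L₂ = 756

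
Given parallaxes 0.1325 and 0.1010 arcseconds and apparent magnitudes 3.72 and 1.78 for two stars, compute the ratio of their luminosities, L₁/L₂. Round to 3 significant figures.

d₁ = 1/p₁ = 1/0.1325″ = 7.5472 pc; d₂ = 1/p₂ = 1/0.1010″ = 9.901 pc.
M₁ = m₁ − 5 log₁₀ d₁ + 5 = 3.72 − 4.3889 + 5 = 4.3311.
M₂ = 1.78 − 4.9784 + 5 = 1.8016.
L₁/L₂ = 10^(0.4(M₂ − M₁)) = 10^(0.4 × (-2.5295)) = 10^(-1.01180) = 0.09732.

L₁/L₂ = 0.0973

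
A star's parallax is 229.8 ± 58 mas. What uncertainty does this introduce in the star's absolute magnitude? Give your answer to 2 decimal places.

σ_M = 0.55 mag

M = m − 5 log₁₀ d + 5 = m + 5 log₁₀ p + 5, so ∂M/∂p = 5/(p ln 10).
σ_M = (5/ln 10) · (σ_p/p) = 2.1715 × 58/229.8 = 2.1715 × 0.25239 = 0.54806.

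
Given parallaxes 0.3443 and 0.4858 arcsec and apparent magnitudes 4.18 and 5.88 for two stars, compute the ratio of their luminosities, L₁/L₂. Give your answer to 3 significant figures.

L₁/L₂ = 9.53

d₁ = 1/p₁ = 1/0.3443″ = 2.9044 pc; d₂ = 1/p₂ = 1/0.4858″ = 2.0585 pc.
M₁ = m₁ − 5 log₁₀ d₁ + 5 = 4.18 − 2.3153 + 5 = 6.8647.
M₂ = 5.88 − 1.5678 + 5 = 9.3122.
L₁/L₂ = 10^(0.4(M₂ − M₁)) = 10^(0.4 × 2.4475) = 10^0.97900 = 9.528.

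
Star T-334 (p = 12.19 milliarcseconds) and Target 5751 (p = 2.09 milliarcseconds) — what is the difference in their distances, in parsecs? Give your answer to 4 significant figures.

d_A = 1/0.01219″ = 82.034 pc; d_B = 1/0.002090″ = 478.47 pc.
|d_B − d_A| = |478.47 − 82.034| = 396.44 pc.

396.4 pc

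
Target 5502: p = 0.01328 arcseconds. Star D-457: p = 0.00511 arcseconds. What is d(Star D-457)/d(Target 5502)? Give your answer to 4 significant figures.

2.599

Since d = 1/p, d_B/d_A = p_A/p_B.
= 0.01328 / 0.00511 = 2.5988.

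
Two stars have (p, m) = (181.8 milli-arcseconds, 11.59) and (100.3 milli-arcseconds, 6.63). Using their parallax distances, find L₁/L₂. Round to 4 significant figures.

L₁/L₂ = 0.003158

d₁ = 1/p₁ = 1/0.1818″ = 5.5006 pc; d₂ = 1/p₂ = 1/0.1003″ = 9.9701 pc.
M₁ = m₁ − 5 log₁₀ d₁ + 5 = 11.59 − 3.7021 + 5 = 12.8879.
M₂ = 6.63 − 4.9935 + 5 = 6.6365.
L₁/L₂ = 10^(0.4(M₂ − M₁)) = 10^(0.4 × (-6.2514)) = 10^(-2.50056) = 0.0031582.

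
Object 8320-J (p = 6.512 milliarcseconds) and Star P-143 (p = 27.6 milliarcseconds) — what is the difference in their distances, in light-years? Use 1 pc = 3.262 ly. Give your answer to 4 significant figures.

382.7 ly

d_A = 1/0.006512″ = 153.56 pc; d_B = 1/0.02760″ = 36.232 pc.
|d_B − d_A| = |36.232 − 153.56| = 117.33 pc = 117.33 × 3.262 ly = 382.73 ly.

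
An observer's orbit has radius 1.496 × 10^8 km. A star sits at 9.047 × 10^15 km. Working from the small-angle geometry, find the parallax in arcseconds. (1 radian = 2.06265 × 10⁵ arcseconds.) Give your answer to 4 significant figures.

0.003411 arcsec

θ ≈ B/d = (1.496 × 10^8) / (9.047 × 10^15) = 1.6536 × 10^-8 rad.
In arcseconds: 1.6536 × 10^-8 × 206265 = 0.0034108″.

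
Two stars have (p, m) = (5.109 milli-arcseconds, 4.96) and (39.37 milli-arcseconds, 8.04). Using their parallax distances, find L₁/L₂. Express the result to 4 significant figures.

d₁ = 1/p₁ = 1/0.005109″ = 195.73 pc; d₂ = 1/p₂ = 1/0.03937″ = 25.4 pc.
M₁ = m₁ − 5 log₁₀ d₁ + 5 = 4.96 − 11.4583 + 5 = -1.4983.
M₂ = 8.04 − 7.0242 + 5 = 6.0158.
L₁/L₂ = 10^(0.4(M₂ − M₁)) = 10^(0.4 × 7.5141) = 10^3.00564 = 1013.1.

L₁/L₂ = 1013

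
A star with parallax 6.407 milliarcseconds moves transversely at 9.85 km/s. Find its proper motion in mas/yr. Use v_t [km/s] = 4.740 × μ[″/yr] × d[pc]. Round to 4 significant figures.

d = 1/p = 1/0.006407″ = 156.08 pc.
μ = v_t / (4.74 d) = 9.85 / (4.74 × 156.08) = 9.85 / 739.82 = 0.013314 ″/yr = 13.314 mas/yr.

13.31 mas/yr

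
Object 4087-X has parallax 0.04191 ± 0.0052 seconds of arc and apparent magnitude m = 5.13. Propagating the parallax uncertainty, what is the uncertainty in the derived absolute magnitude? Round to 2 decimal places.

M = m − 5 log₁₀ d + 5 = m + 5 log₁₀ p + 5, so ∂M/∂p = 5/(p ln 10).
σ_M = (5/ln 10) · (σ_p/p) = 2.1715 × 0.0052/0.04191 = 2.1715 × 0.12408 = 0.26944.

σ_M = 0.27 mag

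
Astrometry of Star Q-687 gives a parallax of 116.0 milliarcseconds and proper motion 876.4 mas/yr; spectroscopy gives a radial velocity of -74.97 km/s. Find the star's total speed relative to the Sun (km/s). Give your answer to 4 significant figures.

83.08 km/s

d = 1/p = 1/0.1160″ = 8.6207 pc.
μ = 876.4 mas/yr = 0.8764 ″/yr.
v_t = 4.740 μ d = 4.740 × 0.8764 × 8.6207 = 35.812 km/s.
v = √(v_r² + v_t²) = √((-74.97)² + 35.812²) = √6903 = 83.084 km/s.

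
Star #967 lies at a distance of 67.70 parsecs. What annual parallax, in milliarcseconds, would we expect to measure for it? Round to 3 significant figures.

p = 1/d = 1/67.7 = 0.014771 arcsec.
= 0.014771 × 1000 = 14.771 mas.

14.8 mas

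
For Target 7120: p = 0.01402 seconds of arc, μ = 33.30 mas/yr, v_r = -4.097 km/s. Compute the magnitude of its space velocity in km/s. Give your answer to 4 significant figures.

d = 1/p = 1/0.01402″ = 71.327 pc.
μ = 33.30 mas/yr = 0.03330 ″/yr.
v_t = 4.740 μ d = 4.740 × 0.03330 × 71.327 = 11.258 km/s.
v = √(v_r² + v_t²) = √((-4.097)² + 11.258²) = √143.528 = 11.98 km/s.

11.98 km/s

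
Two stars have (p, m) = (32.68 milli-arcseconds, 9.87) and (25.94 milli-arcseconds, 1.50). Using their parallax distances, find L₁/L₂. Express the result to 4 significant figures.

d₁ = 1/p₁ = 1/0.03268″ = 30.6 pc; d₂ = 1/p₂ = 1/0.02594″ = 38.551 pc.
M₁ = m₁ − 5 log₁₀ d₁ + 5 = 9.87 − 7.4286 + 5 = 7.4414.
M₂ = 1.50 − 7.9302 + 5 = -1.4302.
L₁/L₂ = 10^(0.4(M₂ − M₁)) = 10^(0.4 × (-8.8716)) = 10^(-3.54864) = 0.00028272.

L₁/L₂ = 0.0002827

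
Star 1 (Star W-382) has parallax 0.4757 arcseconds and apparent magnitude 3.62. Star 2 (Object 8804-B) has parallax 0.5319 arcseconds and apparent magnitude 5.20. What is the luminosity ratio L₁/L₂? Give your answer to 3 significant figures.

d₁ = 1/p₁ = 1/0.4757″ = 2.1022 pc; d₂ = 1/p₂ = 1/0.5319″ = 1.8801 pc.
M₁ = m₁ − 5 log₁₀ d₁ + 5 = 3.62 − 1.6134 + 5 = 7.0066.
M₂ = 5.20 − 1.3709 + 5 = 8.8291.
L₁/L₂ = 10^(0.4(M₂ − M₁)) = 10^(0.4 × 1.8225) = 10^0.72900 = 5.358.

L₁/L₂ = 5.36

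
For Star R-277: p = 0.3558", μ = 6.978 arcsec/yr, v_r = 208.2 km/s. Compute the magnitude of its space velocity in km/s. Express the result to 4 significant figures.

228.0 km/s

d = 1/p = 1/0.3558″ = 2.8106 pc.
v_t = 4.740 μ d = 4.740 × 6.978 × 2.8106 = 92.963 km/s.
v = √(v_r² + v_t²) = √(208.2² + 92.963²) = √51989.4 = 228.01 km/s.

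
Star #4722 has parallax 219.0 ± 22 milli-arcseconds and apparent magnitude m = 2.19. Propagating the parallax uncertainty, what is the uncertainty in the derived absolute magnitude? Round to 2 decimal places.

σ_M = 0.22 mag

M = m − 5 log₁₀ d + 5 = m + 5 log₁₀ p + 5, so ∂M/∂p = 5/(p ln 10).
σ_M = (5/ln 10) · (σ_p/p) = 2.1715 × 22/219.0 = 2.1715 × 0.10046 = 0.21815.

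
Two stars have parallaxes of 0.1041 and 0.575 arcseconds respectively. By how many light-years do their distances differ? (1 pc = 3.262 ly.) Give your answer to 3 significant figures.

d_A = 1/0.1041″ = 9.6061 pc; d_B = 1/0.5750″ = 1.7391 pc.
|d_B − d_A| = |1.7391 − 9.6061| = 7.867 pc = 7.867 × 3.262 ly = 25.662 ly.

25.7 ly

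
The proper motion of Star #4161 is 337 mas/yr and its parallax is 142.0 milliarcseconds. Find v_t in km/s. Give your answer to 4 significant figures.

11.25 km/s

d = 1/p = 1/0.1420″ = 7.0423 pc.
μ = 337 mas/yr = 0.337 ″/yr.
v_t = 4.74 × μ × d = 4.74 × 0.337 × 7.0423 = 11.249 km/s.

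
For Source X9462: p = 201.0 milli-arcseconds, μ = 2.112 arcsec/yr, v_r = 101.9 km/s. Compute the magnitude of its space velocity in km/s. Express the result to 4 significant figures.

d = 1/p = 1/0.2010″ = 4.9751 pc.
v_t = 4.740 μ d = 4.740 × 2.112 × 4.9751 = 49.805 km/s.
v = √(v_r² + v_t²) = √(101.9² + 49.805²) = √12864.1 = 113.42 km/s.

113.4 km/s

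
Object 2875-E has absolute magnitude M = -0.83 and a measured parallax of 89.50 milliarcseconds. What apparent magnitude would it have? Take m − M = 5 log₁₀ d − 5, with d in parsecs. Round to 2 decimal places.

m = -0.59

d = 1/p = 1/0.08950″ = 11.173 pc.
m − M = 5 log₁₀ d − 5 = 5 log₁₀(11.173) − 5 = 5.2408 − 5 = 0.2408.
m = M + (m − M) = -0.83 + 0.2408 = -0.59.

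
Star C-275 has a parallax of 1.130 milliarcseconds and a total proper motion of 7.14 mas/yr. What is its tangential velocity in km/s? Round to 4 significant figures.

29.95 km/s

d = 1/p = 1/0.001130″ = 884.96 pc.
μ = 7.14 mas/yr = 0.00714 ″/yr.
v_t = 4.74 × μ × d = 4.74 × 0.00714 × 884.96 = 29.95 km/s.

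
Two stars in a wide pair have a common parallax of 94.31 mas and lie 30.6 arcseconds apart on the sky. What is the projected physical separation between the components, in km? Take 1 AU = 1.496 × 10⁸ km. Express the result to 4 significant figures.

d = 1/p = 1/0.09431″ = 10.603 pc.
At distance d (pc), an angle of θ arcsec spans θ·d AU: s = 30.6 × 10.603 = 324.45 AU.
= 324.45 × 1.496 × 10⁸ km = 4.8538 × 10^10 km.

4.854 × 10^10 km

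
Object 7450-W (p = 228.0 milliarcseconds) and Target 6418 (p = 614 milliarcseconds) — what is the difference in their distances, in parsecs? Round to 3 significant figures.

d_A = 1/0.2280″ = 4.386 pc; d_B = 1/0.6140″ = 1.6287 pc.
|d_B − d_A| = |1.6287 − 4.386| = 2.7573 pc.

2.76 pc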